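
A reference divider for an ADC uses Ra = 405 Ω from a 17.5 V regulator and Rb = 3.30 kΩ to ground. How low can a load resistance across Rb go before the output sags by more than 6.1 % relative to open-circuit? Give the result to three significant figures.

R_L(min) ≈ 5.55 kΩ

Output resistance R_th = Ra‖Rb = (405 × 3300)/3705 = 360.7 Ω.
The fractional drop is R_th/(R_th + R_L); requiring this ≤ 0.0610 gives R_L ≥ R_th(1/0.0610 − 1) = 360.7 × 15.39 = 5.55 kΩ.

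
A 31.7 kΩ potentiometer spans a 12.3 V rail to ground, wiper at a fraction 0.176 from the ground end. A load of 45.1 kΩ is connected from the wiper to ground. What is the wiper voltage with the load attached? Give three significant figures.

The wiper splits the pot into (1−α)R = 26.12 kΩ above and αR = 5.579 kΩ below.
Lower section ‖ load = 4.965 kΩ.
V_wiper = 12.3 × 4.965/(26.12 + 4.965) = 1.96 V.

V ≈ 1.96 V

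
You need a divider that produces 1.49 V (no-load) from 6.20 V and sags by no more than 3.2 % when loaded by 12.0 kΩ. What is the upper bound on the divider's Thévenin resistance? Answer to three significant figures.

R_th ≤ 397 Ω

Loading drop = R_th/(R_th + R_L) ≤ 0.0320, so R_th ≤ R_L · ε/(1−ε) = 12.0 kΩ × 0.0320/0.9680 = 397 Ω.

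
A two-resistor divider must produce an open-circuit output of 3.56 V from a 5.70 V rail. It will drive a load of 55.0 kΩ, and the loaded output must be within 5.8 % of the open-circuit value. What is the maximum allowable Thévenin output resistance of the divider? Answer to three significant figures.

Loading drop = R_th/(R_th + R_L) ≤ 0.0580, so R_th ≤ R_L · ε/(1−ε) = 55.0 kΩ × 0.0580/0.9420 = 3.39 kΩ.
(Any R1, R2 with R2/(R1+R2) = 0.625 and R1‖R2 ≤ 3.39 kΩ will meet the spec.)

R_th ≤ 3.39 kΩ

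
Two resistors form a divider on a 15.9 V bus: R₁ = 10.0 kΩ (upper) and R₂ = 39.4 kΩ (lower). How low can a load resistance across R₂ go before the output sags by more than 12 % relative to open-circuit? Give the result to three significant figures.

Output resistance R_th = R₁‖R₂ = (10.0 × 39.4)/49.40 = 7.976 kΩ.
The fractional drop is R_th/(R_th + R_L); requiring this ≤ 0.120 gives R_L ≥ R_th(1/0.120 − 1) = 7.976 × 7.333 = 58.5 kΩ.

R_L(min) ≈ 58.5 kΩ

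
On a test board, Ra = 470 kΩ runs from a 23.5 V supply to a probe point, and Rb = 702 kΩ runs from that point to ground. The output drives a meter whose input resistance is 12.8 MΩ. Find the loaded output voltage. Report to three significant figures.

The load sits in parallel with Rb: Rb‖R_L = (702 × 12800) / (702 + 12800) = 665.5 kΩ.
V_out = 23.5 × 665.5 / (470 + 665.5) = 23.5 × 665.5/1136 = 13.8 V.

V_out ≈ 13.8 V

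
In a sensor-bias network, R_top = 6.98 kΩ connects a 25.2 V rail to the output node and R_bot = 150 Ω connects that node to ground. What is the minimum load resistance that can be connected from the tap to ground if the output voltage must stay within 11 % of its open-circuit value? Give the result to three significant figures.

R_L(min) ≈ 1.19 kΩ

Output resistance R_th = R_top‖R_bot = (6980 × 150)/7130 = 146.8 Ω.
The fractional drop is R_th/(R_th + R_L); requiring this ≤ 0.110 gives R_L ≥ R_th(1/0.110 − 1) = 146.8 × 8.091 = 1.19 kΩ.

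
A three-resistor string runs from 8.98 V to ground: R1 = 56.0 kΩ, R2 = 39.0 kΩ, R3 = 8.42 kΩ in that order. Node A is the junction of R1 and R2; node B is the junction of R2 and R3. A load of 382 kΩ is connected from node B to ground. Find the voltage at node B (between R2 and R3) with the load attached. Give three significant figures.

V ≈ 0.717 V

At node B, R3 is in parallel with the load: R3‖R_L = 8.238 kΩ.
Below node A the resistance is R2 + (R3‖R_L) = 47.24 kΩ, so V_A = 8.98 × 47.24/103.2 = 4.109 V.
Then V_B = V_A × (R3‖R_L)/(R2 + R3‖R_L) = 4.109 × 8.238/47.24 = 0.717 V.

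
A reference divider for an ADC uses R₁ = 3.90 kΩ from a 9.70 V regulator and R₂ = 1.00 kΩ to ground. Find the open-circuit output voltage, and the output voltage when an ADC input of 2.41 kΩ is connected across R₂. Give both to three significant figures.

Open-circuit: V = 9.70 × 1.00/(3.90 + 1.00) = 1.98 V.
With the load, R₂ becomes R₂‖R_L = 0.7067 kΩ, so V = 9.70 × 0.7067/4.607 = 1.49 V.

Unloaded: 1.98 V; loaded: 1.49 V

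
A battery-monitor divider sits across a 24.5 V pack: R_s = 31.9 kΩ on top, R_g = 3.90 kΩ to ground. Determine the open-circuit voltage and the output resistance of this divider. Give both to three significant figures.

V_th is the open-circuit tap voltage: 24.5 × 3.90/(31.9 + 3.90) = 2.67 V.
With the supply zeroed, R_s and R_g appear in parallel from the tap: R_th = R_s‖R_g = (31.9 × 3.90)/35.80 = 3.48 kΩ.

V_th = 2.67 V, R_th = 3.48 kΩ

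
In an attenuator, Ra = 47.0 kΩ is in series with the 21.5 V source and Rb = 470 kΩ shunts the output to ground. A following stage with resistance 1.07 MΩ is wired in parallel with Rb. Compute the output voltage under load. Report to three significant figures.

The load sits in parallel with Rb: Rb‖R_L = (470 × 1070) / (470 + 1070) = 326.6 kΩ.
V_out = 21.5 × 326.6 / (47.0 + 326.6) = 21.5 × 326.6/373.6 = 18.8 V.

V_out ≈ 18.8 V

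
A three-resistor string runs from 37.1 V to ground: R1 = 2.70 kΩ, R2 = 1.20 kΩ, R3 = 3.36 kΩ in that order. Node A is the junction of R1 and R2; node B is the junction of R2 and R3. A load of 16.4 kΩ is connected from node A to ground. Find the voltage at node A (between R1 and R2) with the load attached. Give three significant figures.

Below node A the series string R2+R3 = 4.560 kΩ sits in parallel with the 16.4 kΩ load: 3.568 kΩ.
V_A = 37.1 × 3.568/(2.70 + 3.568) = 21.1 V.

V ≈ 21.1 V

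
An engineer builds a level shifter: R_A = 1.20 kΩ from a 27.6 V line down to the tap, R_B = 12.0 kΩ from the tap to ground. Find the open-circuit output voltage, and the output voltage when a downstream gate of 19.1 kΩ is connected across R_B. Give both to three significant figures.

Open-circuit: V = 27.6 × 12.0/(1.20 + 12.0) = 25.1 V.
With the load, R_B becomes R_B‖R_L = 7.370 kΩ, so V = 27.6 × 7.370/8.570 = 23.7 V.

Unloaded: 25.1 V; loaded: 23.7 V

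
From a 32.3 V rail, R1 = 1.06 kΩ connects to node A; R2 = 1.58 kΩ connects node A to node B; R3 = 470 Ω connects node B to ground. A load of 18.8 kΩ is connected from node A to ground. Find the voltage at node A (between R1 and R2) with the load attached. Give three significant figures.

V ≈ 20.5 V

Below node A the series string R2+R3 = 2050 Ω sits in parallel with the 18800 Ω load: 1848 Ω.
V_A = 32.3 × 1848/(1060 + 1848) = 20.5 V.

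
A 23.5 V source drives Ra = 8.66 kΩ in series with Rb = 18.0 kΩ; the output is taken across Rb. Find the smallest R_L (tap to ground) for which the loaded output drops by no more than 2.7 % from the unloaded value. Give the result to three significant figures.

Output resistance R_th = Ra‖Rb = (8.66 × 18.0)/26.66 = 5.847 kΩ.
The fractional drop is R_th/(R_th + R_L); requiring this ≤ 0.0270 gives R_L ≥ R_th(1/0.0270 − 1) = 5.847 × 36.04 = 211 kΩ.

R_L(min) ≈ 211 kΩ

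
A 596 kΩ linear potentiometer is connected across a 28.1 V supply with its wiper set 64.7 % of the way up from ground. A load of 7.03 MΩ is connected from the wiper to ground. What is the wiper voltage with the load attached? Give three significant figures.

V ≈ 17.8 V

The wiper splits the pot into (1−α)R = 210.4 kΩ above and αR = 385.6 kΩ below.
Lower section ‖ load = 365.6 kΩ.
V_wiper = 28.1 × 365.6/(210.4 + 365.6) = 17.8 V.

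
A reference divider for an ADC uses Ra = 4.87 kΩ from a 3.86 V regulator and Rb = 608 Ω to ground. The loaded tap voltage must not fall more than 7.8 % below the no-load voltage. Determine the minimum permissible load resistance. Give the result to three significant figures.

Output resistance R_th = Ra‖Rb = (4870 × 608)/5478 = 540.5 Ω.
The fractional drop is R_th/(R_th + R_L); requiring this ≤ 0.0780 gives R_L ≥ R_th(1/0.0780 − 1) = 540.5 × 11.82 = 6.39 kΩ.

R_L(min) ≈ 6.39 kΩ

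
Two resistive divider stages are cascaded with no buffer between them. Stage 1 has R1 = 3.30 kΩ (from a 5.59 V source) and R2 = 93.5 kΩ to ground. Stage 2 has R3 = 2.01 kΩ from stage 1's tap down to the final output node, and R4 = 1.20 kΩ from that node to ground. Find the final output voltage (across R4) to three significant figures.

Stage 2 presents R3+R4 = 3.210 kΩ as a load on stage 1's tap.
Stage 1's lower leg becomes R2‖(R3+R4) = 3.103 kΩ, so V_mid = 5.59 × 3.103/6.403 = 2.709 V.
Stage 2 is itself unloaded: V_out = V_mid × R4/(R3+R4) = 2.709 × 1.20/3.210 = 1.01 V.

V_out ≈ 1.01 V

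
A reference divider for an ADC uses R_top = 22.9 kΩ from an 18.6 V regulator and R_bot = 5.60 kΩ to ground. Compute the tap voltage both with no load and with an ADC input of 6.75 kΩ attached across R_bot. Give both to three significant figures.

Open-circuit: V = 18.6 × 5.60/(22.9 + 5.60) = 3.65 V.
With the load, R_bot becomes R_bot‖R_L = 3.061 kΩ, so V = 18.6 × 3.061/25.96 = 2.19 V.

Unloaded: 3.65 V; loaded: 2.19 V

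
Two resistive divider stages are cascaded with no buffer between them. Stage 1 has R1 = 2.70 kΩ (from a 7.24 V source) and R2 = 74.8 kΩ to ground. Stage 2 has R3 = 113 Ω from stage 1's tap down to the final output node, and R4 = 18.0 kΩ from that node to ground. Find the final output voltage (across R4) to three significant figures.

V_out ≈ 6.07 V

Stage 2 presents R3+R4 = 18110 Ω as a load on stage 1's tap.
Stage 1's lower leg becomes R2‖(R3+R4) = 14580 Ω, so V_mid = 7.24 × 14580/17280 = 6.109 V.
Stage 2 is itself unloaded: V_out = V_mid × R4/(R3+R4) = 6.109 × 18000/18110 = 6.07 V.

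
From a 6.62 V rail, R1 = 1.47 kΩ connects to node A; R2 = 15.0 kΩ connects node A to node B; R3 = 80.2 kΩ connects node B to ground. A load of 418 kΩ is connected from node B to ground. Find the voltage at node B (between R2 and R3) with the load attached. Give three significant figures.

At node B, R3 is in parallel with the load: R3‖R_L = 67.29 kΩ.
Below node A the resistance is R2 + (R3‖R_L) = 82.29 kΩ, so V_A = 6.62 × 82.29/83.76 = 6.504 V.
Then V_B = V_A × (R3‖R_L)/(R2 + R3‖R_L) = 6.504 × 67.29/82.29 = 5.32 V.

V ≈ 5.32 V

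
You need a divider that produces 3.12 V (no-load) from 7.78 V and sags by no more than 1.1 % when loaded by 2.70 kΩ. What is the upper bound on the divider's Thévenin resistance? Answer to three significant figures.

Loading drop = R_th/(R_th + R_L) ≤ 0.0110, so R_th ≤ R_L · ε/(1−ε) = 2.70 kΩ × 0.0110/0.9890 = 30.0 Ω.

R_th ≤ 30.0 Ω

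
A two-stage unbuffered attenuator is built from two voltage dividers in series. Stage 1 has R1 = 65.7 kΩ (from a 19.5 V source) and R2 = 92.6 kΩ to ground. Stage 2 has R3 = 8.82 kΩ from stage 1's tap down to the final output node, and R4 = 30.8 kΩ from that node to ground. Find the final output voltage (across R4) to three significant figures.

Stage 2 presents R3+R4 = 39.62 kΩ as a load on stage 1's tap.
Stage 1's lower leg becomes R2‖(R3+R4) = 27.75 kΩ, so V_mid = 19.5 × 27.75/93.45 = 5.790 V.
Stage 2 is itself unloaded: V_out = V_mid × R4/(R3+R4) = 5.790 × 30.8/39.62 = 4.50 V.

V_out ≈ 4.50 V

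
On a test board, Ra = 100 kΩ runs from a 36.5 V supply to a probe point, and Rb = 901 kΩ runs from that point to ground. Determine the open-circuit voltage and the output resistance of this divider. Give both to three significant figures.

V_th = 32.9 V, R_th = 90.0 kΩ

V_th is the open-circuit tap voltage: 36.5 × 901/(100 + 901) = 32.9 V.
With the supply zeroed, Ra and Rb appear in parallel from the tap: R_th = Ra‖Rb = (100 × 901)/1001 = 90.0 kΩ.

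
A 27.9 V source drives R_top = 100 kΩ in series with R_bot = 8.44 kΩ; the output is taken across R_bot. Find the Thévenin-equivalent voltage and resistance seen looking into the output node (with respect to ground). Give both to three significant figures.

V_th is the open-circuit tap voltage: 27.9 × 8.44/(100 + 8.44) = 2.17 V.
With the supply zeroed, R_top and R_bot appear in parallel from the tap: R_th = R_top‖R_bot = (100 × 8.44)/108.4 = 7.78 kΩ.

V_th = 2.17 V, R_th = 7.78 kΩ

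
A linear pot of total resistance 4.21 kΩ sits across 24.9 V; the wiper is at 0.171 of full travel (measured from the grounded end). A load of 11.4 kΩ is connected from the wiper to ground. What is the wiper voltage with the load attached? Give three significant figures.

The wiper splits the pot into (1−α)R = 3490 Ω above and αR = 719.9 Ω below.
Lower section ‖ load = 677.1 Ω.
V_wiper = 24.9 × 677.1/(3490 + 677.1) = 4.05 V.

V ≈ 4.05 V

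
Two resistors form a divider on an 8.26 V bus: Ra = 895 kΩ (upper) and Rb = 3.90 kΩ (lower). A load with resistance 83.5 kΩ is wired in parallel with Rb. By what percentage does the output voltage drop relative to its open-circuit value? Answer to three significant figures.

4.44 %

The divider's output (Thévenin) resistance is Ra‖Rb = 3.883 kΩ.
Fractional drop under load = R_th/(R_th + R_L) = 3.883 / (3.883 + 83.5) = 0.04444.
So the output falls by 4.44 %.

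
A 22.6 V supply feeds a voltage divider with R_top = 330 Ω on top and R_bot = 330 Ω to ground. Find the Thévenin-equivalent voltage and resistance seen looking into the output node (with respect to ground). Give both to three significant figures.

V_th is the open-circuit tap voltage: 22.6 × 330/(330 + 330) = 11.3 V.
With the supply zeroed, R_top and R_bot appear in parallel from the tap: R_th = R_top‖R_bot = (330 × 330)/660.0 = 165 Ω.

V_th = 11.3 V, R_th = 165 Ω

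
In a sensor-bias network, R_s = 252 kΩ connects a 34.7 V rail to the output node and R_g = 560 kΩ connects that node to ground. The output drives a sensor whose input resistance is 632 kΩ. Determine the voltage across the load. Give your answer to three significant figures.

The load sits in parallel with R_g: R_g‖R_L = (560 × 632) / (560 + 632) = 296.9 kΩ.
V_out = 34.7 × 296.9 / (252 + 296.9) = 34.7 × 296.9/548.9 = 18.8 V.

V_out ≈ 18.8 V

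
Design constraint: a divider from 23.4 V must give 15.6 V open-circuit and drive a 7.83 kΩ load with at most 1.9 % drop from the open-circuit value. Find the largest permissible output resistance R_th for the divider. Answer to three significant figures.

Loading drop = R_th/(R_th + R_L) ≤ 0.0190, so R_th ≤ R_L · ε/(1−ε) = 7.83 kΩ × 0.0190/0.9810 = 152 Ω.

R_th ≤ 152 Ω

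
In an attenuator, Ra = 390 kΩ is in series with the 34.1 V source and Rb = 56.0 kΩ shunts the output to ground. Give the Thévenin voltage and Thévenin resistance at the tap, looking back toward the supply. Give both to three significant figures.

V_th is the open-circuit tap voltage: 34.1 × 56.0/(390 + 56.0) = 4.28 V.
With the supply zeroed, Ra and Rb appear in parallel from the tap: R_th = Ra‖Rb = (390 × 56.0)/446.0 = 49.0 kΩ.

V_th = 4.28 V, R_th = 49.0 kΩ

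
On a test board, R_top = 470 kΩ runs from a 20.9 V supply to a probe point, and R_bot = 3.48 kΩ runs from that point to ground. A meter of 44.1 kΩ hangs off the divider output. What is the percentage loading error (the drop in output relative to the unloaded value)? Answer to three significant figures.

7.26 %

The divider's output (Thévenin) resistance is R_top‖R_bot = 3.454 kΩ.
Fractional drop under load = R_th/(R_th + R_L) = 3.454 / (3.454 + 44.1) = 0.07264.
So the output falls by 7.26 %.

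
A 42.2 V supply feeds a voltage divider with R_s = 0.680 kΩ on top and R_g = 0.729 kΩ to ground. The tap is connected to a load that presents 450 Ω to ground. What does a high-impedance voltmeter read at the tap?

V_out ≈ 12.3 V

The load sits in parallel with R_g: R_g‖R_L = (729 × 450) / (729 + 450) = 278.2 Ω.
V_out = 42.2 × 278.2 / (680 + 278.2) = 42.2 × 278.2/958.2 = 12.3 V.
(Unloaded it would have been 21.8 V.)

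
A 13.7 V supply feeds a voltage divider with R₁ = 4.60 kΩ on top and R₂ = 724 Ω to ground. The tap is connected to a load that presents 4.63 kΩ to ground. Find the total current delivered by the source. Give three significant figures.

R₂‖R_L = 626.1 Ω, so the source sees R₁ + R₂‖R_L = 5226 Ω.
I = 13.7 V / 5226 Ω = 2.62 mA.

I ≈ 2.62 mA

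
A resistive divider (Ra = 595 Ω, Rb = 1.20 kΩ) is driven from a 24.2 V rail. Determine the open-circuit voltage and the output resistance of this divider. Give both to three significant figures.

V_th is the open-circuit tap voltage: 24.2 × 1200/(595 + 1200) = 16.2 V.
With the supply zeroed, Ra and Rb appear in parallel from the tap: R_th = Ra‖Rb = (595 × 1200)/1795 = 398 Ω.

V_th = 16.2 V, R_th = 398 Ω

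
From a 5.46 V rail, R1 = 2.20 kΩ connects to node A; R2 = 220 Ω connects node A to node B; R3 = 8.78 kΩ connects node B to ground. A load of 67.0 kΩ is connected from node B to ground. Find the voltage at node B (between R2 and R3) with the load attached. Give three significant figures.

V ≈ 4.16 V

At node B, R3 is in parallel with the load: R3‖R_L = 7763 Ω.
Below node A the resistance is R2 + (R3‖R_L) = 7983 Ω, so V_A = 5.46 × 7983/10180 = 4.280 V.
Then V_B = V_A × (R3‖R_L)/(R2 + R3‖R_L) = 4.280 × 7763/7983 = 4.16 V.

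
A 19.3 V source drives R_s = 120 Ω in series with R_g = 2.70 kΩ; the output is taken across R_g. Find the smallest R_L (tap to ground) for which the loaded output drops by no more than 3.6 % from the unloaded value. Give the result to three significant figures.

Output resistance R_th = R_s‖R_g = (120 × 2700)/2820 = 114.9 Ω.
The fractional drop is R_th/(R_th + R_L); requiring this ≤ 0.0360 gives R_L ≥ R_th(1/0.0360 − 1) = 114.9 × 26.78 = 3.08 kΩ.

R_L(min) ≈ 3.08 kΩ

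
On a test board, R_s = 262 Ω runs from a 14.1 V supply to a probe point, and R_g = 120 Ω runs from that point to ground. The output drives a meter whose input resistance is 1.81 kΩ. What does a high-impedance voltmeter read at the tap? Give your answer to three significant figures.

V_out ≈ 4.24 V

The load sits in parallel with R_g: R_g‖R_L = (120 × 1810) / (120 + 1810) = 112.5 Ω.
V_out = 14.1 × 112.5 / (262 + 112.5) = 14.1 × 112.5/374.5 = 4.24 V.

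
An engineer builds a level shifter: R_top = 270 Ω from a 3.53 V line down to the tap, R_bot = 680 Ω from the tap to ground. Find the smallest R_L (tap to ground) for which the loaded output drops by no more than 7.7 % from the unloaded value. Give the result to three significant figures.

Output resistance R_th = R_top‖R_bot = (270 × 680)/950.0 = 193.3 Ω.
The fractional drop is R_th/(R_th + R_L); requiring this ≤ 0.0770 gives R_L ≥ R_th(1/0.0770 − 1) = 193.3 × 11.99 = 2.32 kΩ.

R_L(min) ≈ 2.32 kΩ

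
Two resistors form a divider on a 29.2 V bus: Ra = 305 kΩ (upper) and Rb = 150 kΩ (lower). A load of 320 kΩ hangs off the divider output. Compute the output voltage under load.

V_out ≈ 7.32 V

The load sits in parallel with Rb: Rb‖R_L = (150 × 320) / (150 + 320) = 102.1 kΩ.
V_out = 29.2 × 102.1 / (305 + 102.1) = 29.2 × 102.1/407.1 = 7.32 V.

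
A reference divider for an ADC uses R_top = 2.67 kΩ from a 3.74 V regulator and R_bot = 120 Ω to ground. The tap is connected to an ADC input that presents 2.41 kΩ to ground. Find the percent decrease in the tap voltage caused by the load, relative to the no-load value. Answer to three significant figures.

4.55 %

The divider's output (Thévenin) resistance is R_top‖R_bot = 114.8 Ω.
Fractional drop under load = R_th/(R_th + R_L) = 114.8 / (114.8 + 2410) = 0.04548.
So the output falls by 4.55 %.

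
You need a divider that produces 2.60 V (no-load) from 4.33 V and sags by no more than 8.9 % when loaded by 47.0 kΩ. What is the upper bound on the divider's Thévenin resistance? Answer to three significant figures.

Loading drop = R_th/(R_th + R_L) ≤ 0.0890, so R_th ≤ R_L · ε/(1−ε) = 47.0 kΩ × 0.0890/0.9110 = 4.59 kΩ.
(Any R1, R2 with R2/(R1+R2) = 0.600 and R1‖R2 ≤ 4.59 kΩ will meet the spec.)

R_th ≤ 4.59 kΩ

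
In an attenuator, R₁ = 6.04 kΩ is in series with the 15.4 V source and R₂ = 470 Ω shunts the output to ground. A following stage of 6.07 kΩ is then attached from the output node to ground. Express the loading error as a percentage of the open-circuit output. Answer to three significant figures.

The divider's output (Thévenin) resistance is R₁‖R₂ = 436.1 Ω.
Fractional drop under load = R_th/(R_th + R_L) = 436.1 / (436.1 + 6070) = 0.06702.
So the output falls by 6.70 %.

6.70 %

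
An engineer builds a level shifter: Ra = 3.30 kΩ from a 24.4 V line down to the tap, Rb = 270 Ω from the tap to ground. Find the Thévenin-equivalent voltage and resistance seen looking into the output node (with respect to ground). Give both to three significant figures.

V_th is the open-circuit tap voltage: 24.4 × 270/(3300 + 270) = 1.85 V.
With the supply zeroed, Ra and Rb appear in parallel from the tap: R_th = Ra‖Rb = (3300 × 270)/3570 = 250 Ω.

V_th = 1.85 V, R_th = 250 Ω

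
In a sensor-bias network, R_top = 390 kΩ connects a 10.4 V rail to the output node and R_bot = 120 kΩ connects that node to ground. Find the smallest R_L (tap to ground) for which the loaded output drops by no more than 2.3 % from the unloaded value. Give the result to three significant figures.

R_L(min) ≈ 3.90 MΩ

Output resistance R_th = R_top‖R_bot = (390 × 120)/510.0 = 91.76 kΩ.
The fractional drop is R_th/(R_th + R_L); requiring this ≤ 0.0230 gives R_L ≥ R_th(1/0.0230 − 1) = 91.76 × 42.48 = 3.90 MΩ.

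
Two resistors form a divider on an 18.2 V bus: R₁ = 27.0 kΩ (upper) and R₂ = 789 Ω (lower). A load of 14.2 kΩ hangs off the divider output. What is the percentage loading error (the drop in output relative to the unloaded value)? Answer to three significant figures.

The divider's output (Thévenin) resistance is R₁‖R₂ = 766.6 Ω.
Fractional drop under load = R_th/(R_th + R_L) = 766.6 / (766.6 + 14200) = 0.05122.
So the output falls by 5.12 %.

5.12 %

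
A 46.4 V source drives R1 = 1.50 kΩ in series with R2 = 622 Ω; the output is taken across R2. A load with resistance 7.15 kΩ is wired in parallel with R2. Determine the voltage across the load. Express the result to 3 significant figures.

The load sits in parallel with R2: R2‖R_L = (622 × 7150) / (622 + 7150) = 572.2 Ω.
V_out = 46.4 × 572.2 / (1500 + 572.2) = 46.4 × 572.2/2072 = 12.8 V.

V_out ≈ 12.8 V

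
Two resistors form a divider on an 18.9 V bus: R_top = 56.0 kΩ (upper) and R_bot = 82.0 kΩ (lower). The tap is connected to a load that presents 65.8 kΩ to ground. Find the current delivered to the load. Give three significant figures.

R_bot‖R_L = 36.51 kΩ; V_out = 18.9 × 36.51/92.51 = 7.459 V.
I_L = V_out / R_L = 7.459 / 65.8 kΩ = 0.113 mA.

I_L ≈ 0.113 mA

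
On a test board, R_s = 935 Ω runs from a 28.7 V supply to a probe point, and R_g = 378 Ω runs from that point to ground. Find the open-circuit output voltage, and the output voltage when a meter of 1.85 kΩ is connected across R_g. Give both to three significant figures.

Unloaded: 8.26 V; loaded: 7.21 V

Open-circuit: V = 28.7 × 378/(935 + 378) = 8.26 V.
With the load, R_g becomes R_g‖R_L = 313.9 Ω, so V = 28.7 × 313.9/1249 = 7.21 V.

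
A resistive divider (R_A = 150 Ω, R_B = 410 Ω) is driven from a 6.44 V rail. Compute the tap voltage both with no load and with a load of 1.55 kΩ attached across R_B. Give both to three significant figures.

Unloaded: 4.71 V; loaded: 4.40 V

Open-circuit: V = 6.44 × 410/(150 + 410) = 4.71 V.
With the load, R_B becomes R_B‖R_L = 324.2 Ω, so V = 6.44 × 324.2/474.2 = 4.40 V.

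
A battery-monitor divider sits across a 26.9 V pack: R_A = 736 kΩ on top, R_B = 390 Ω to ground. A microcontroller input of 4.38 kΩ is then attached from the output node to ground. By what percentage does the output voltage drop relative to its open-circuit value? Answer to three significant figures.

8.17 %

The divider's output (Thévenin) resistance is R_A‖R_B = 389.8 Ω.
Fractional drop under load = R_th/(R_th + R_L) = 389.8 / (389.8 + 4380) = 0.08172.
So the output falls by 8.17 %.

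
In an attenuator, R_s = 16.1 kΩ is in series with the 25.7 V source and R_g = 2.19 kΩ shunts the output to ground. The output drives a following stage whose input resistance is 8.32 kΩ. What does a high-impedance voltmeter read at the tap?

The load sits in parallel with R_g: R_g‖R_L = (2.19 × 8.32) / (2.19 + 8.32) = 1.734 kΩ.
V_out = 25.7 × 1.734 / (16.1 + 1.734) = 25.7 × 1.734/17.83 = 2.50 V.
(Unloaded it would have been 3.08 V.)

V_out ≈ 2.50 V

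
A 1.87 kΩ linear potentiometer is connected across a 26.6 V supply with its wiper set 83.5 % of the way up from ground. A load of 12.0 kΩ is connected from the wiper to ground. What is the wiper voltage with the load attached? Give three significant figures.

The wiper splits the pot into (1−α)R = 308.6 Ω above and αR = 1561 Ω below.
Lower section ‖ load = 1382 Ω.
V_wiper = 26.6 × 1382/(308.6 + 1382) = 21.7 V.

V ≈ 21.7 V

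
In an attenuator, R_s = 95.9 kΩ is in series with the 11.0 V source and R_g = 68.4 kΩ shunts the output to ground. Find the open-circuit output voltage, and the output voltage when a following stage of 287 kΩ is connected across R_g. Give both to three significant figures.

Open-circuit: V = 11.0 × 68.4/(95.9 + 68.4) = 4.58 V.
With the load, R_g becomes R_g‖R_L = 55.24 kΩ, so V = 11.0 × 55.24/151.1 = 4.02 V.

Unloaded: 4.58 V; loaded: 4.02 V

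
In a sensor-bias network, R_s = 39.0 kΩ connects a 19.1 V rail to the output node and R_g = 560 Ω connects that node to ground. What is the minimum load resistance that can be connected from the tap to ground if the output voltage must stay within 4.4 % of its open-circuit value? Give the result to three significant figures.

R_L(min) ≈ 12.0 kΩ

Output resistance R_th = R_s‖R_g = (39000 × 560)/39560 = 552.1 Ω.
The fractional drop is R_th/(R_th + R_L); requiring this ≤ 0.0440 gives R_L ≥ R_th(1/0.0440 − 1) = 552.1 × 21.73 = 12.0 kΩ.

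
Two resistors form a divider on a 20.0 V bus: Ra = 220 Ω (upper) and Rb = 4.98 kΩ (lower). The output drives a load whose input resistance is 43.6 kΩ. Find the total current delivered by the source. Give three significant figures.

I ≈ 4.26 mA

Rb‖R_L = 4469 Ω, so the source sees Ra + Rb‖R_L = 4689 Ω.
I = 20.0 V / 4689 Ω = 4.26 mA.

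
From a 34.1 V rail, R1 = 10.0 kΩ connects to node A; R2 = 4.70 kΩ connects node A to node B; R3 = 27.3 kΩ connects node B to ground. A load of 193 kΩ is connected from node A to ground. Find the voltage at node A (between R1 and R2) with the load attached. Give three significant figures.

Below node A the series string R2+R3 = 32.00 kΩ sits in parallel with the 193 kΩ load: 27.45 kΩ.
V_A = 34.1 × 27.45/(10.0 + 27.45) = 25.0 V.

V ≈ 25.0 V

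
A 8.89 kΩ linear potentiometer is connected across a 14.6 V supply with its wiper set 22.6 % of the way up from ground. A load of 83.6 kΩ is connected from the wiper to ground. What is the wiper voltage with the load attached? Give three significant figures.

V ≈ 3.24 V

The wiper splits the pot into (1−α)R = 6.881 kΩ above and αR = 2.009 kΩ below.
Lower section ‖ load = 1.962 kΩ.
V_wiper = 14.6 × 1.962/(6.881 + 1.962) = 3.24 V.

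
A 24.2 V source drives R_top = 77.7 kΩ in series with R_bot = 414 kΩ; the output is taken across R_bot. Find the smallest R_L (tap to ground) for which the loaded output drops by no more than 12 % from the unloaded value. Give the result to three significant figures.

R_L(min) ≈ 480 kΩ

Output resistance R_th = R_top‖R_bot = (77.7 × 414)/491.7 = 65.42 kΩ.
The fractional drop is R_th/(R_th + R_L); requiring this ≤ 0.120 gives R_L ≥ R_th(1/0.120 − 1) = 65.42 × 7.333 = 480 kΩ.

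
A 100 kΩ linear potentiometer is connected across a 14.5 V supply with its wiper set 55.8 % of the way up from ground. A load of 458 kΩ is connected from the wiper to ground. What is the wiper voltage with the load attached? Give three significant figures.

The wiper splits the pot into (1−α)R = 44.20 kΩ above and αR = 55.80 kΩ below.
Lower section ‖ load = 49.74 kΩ.
V_wiper = 14.5 × 49.74/(44.20 + 49.74) = 7.68 V.

V ≈ 7.68 V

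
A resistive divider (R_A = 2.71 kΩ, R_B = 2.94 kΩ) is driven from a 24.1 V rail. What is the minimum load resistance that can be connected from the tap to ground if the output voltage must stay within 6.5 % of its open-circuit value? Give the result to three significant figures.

R_L(min) ≈ 20.3 kΩ

Output resistance R_th = R_A‖R_B = (2.71 × 2.94)/5.650 = 1.410 kΩ.
The fractional drop is R_th/(R_th + R_L); requiring this ≤ 0.0650 gives R_L ≥ R_th(1/0.0650 − 1) = 1.410 × 14.38 = 20.3 kΩ.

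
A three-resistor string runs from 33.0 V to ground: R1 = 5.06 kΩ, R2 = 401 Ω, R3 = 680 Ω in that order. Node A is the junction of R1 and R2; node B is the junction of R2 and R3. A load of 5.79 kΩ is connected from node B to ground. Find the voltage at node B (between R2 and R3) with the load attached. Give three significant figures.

At node B, R3 is in parallel with the load: R3‖R_L = 608.5 Ω.
Below node A the resistance is R2 + (R3‖R_L) = 1010 Ω, so V_A = 33.0 × 1010/6070 = 5.489 V.
Then V_B = V_A × (R3‖R_L)/(R2 + R3‖R_L) = 5.489 × 608.5/1010 = 3.31 V.

V ≈ 3.31 V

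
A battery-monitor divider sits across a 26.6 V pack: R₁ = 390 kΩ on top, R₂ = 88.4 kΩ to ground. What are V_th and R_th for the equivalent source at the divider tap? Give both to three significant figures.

V_th is the open-circuit tap voltage: 26.6 × 88.4/(390 + 88.4) = 4.92 V.
With the supply zeroed, R₁ and R₂ appear in parallel from the tap: R_th = R₁‖R₂ = (390 × 88.4)/478.4 = 72.1 kΩ.

V_th = 4.92 V, R_th = 72.1 kΩ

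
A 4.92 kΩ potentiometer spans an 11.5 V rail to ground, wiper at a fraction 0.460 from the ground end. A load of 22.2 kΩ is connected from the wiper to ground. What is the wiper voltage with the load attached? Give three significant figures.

The wiper splits the pot into (1−α)R = 2.657 kΩ above and αR = 2.263 kΩ below.
Lower section ‖ load = 2.054 kΩ.
V_wiper = 11.5 × 2.054/(2.657 + 2.054) = 5.01 V.

V ≈ 5.01 V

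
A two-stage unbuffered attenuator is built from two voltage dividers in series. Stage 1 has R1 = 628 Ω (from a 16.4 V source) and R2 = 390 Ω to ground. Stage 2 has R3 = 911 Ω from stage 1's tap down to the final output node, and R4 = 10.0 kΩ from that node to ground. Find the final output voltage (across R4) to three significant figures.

V_out ≈ 5.63 V

Stage 2 presents R3+R4 = 10910 Ω as a load on stage 1's tap.
Stage 1's lower leg becomes R2‖(R3+R4) = 376.5 Ω, so V_mid = 16.4 × 376.5/1005 = 6.147 V.
Stage 2 is itself unloaded: V_out = V_mid × R4/(R3+R4) = 6.147 × 10000/10910 = 5.63 V.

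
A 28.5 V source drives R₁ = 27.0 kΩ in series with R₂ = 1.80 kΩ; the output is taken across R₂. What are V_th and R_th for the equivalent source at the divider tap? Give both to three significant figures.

V_th = 1.78 V, R_th = 1.69 kΩ

V_th is the open-circuit tap voltage: 28.5 × 1.80/(27.0 + 1.80) = 1.78 V.
With the supply zeroed, R₁ and R₂ appear in parallel from the tap: R_th = R₁‖R₂ = (27.0 × 1.80)/28.80 = 1.69 kΩ.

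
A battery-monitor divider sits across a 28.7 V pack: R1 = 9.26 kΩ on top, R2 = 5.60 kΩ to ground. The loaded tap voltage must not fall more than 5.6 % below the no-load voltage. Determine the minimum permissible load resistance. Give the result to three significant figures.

R_L(min) ≈ 58.8 kΩ

Output resistance R_th = R1‖R2 = (9.26 × 5.60)/14.86 = 3.490 kΩ.
The fractional drop is R_th/(R_th + R_L); requiring this ≤ 0.0560 gives R_L ≥ R_th(1/0.0560 − 1) = 3.490 × 16.86 = 58.8 kΩ.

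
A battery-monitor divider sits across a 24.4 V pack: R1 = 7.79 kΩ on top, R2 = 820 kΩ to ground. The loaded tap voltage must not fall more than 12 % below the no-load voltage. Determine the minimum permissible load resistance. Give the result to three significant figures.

R_L(min) ≈ 56.6 kΩ

Output resistance R_th = R1‖R2 = (7.79 × 820)/827.8 = 7.717 kΩ.
The fractional drop is R_th/(R_th + R_L); requiring this ≤ 0.120 gives R_L ≥ R_th(1/0.120 − 1) = 7.717 × 7.333 = 56.6 kΩ.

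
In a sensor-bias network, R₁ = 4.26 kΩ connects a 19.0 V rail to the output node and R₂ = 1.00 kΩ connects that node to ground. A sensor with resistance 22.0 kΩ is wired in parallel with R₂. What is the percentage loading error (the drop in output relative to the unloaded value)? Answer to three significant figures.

3.55 %

The divider's output (Thévenin) resistance is R₁‖R₂ = 0.8099 kΩ.
Fractional drop under load = R_th/(R_th + R_L) = 0.8099 / (0.8099 + 22.0) = 0.03551.
So the output falls by 3.55 %.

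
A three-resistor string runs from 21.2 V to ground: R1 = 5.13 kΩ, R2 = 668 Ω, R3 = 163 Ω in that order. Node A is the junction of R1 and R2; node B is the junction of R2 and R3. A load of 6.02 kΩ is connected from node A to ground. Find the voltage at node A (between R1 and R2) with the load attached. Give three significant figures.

V ≈ 2.64 V

Below node A the series string R2+R3 = 831.0 Ω sits in parallel with the 6020 Ω load: 730.2 Ω.
V_A = 21.2 × 730.2/(5130 + 730.2) = 2.64 V.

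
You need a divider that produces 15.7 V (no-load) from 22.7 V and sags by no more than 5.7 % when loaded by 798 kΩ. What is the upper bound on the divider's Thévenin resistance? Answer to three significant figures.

R_th ≤ 48.2 kΩ

Loading drop = R_th/(R_th + R_L) ≤ 0.0570, so R_th ≤ R_L · ε/(1−ε) = 798 kΩ × 0.0570/0.9430 = 48.2 kΩ.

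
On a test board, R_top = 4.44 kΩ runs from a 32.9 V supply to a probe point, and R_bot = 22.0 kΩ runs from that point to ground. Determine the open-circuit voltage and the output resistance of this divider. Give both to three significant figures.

V_th is the open-circuit tap voltage: 32.9 × 22.0/(4.44 + 22.0) = 27.4 V.
With the supply zeroed, R_top and R_bot appear in parallel from the tap: R_th = R_top‖R_bot = (4.44 × 22.0)/26.44 = 3.69 kΩ.

V_th = 27.4 V, R_th = 3.69 kΩ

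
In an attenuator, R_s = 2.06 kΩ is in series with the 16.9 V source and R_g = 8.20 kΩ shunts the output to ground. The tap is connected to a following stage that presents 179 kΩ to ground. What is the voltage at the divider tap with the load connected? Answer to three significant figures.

The load sits in parallel with R_g: R_g‖R_L = (8.20 × 179) / (8.20 + 179) = 7.841 kΩ.
V_out = 16.9 × 7.841 / (2.06 + 7.841) = 16.9 × 7.841/9.901 = 13.4 V.

V_out ≈ 13.4 V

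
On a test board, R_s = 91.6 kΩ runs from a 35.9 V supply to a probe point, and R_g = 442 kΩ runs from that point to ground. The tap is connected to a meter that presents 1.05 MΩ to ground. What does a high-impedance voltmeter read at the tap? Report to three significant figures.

The load sits in parallel with R_g: R_g‖R_L = (442 × 1050) / (442 + 1050) = 311.1 kΩ.
V_out = 35.9 × 311.1 / (91.6 + 311.1) = 35.9 × 311.1/402.7 = 27.7 V.

V_out ≈ 27.7 V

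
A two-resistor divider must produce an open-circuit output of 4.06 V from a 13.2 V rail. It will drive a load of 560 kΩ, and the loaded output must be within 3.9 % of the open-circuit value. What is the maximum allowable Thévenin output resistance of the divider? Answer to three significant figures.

R_th ≤ 22.7 kΩ

Loading drop = R_th/(R_th + R_L) ≤ 0.0390, so R_th ≤ R_L · ε/(1−ε) = 560 kΩ × 0.0390/0.9610 = 22.7 kΩ.
(Any R1, R2 with R2/(R1+R2) = 0.308 and R1‖R2 ≤ 22.7 kΩ will meet the spec.)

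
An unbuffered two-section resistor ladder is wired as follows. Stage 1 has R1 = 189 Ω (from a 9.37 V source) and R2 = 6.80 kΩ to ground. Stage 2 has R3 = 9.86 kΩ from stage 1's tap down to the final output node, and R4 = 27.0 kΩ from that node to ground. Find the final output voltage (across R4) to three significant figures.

Stage 2 presents R3+R4 = 36860 Ω as a load on stage 1's tap.
Stage 1's lower leg becomes R2‖(R3+R4) = 5741 Ω, so V_mid = 9.37 × 5741/5930 = 9.071 V.
Stage 2 is itself unloaded: V_out = V_mid × R4/(R3+R4) = 9.071 × 27000/36860 = 6.64 V.

V_out ≈ 6.64 V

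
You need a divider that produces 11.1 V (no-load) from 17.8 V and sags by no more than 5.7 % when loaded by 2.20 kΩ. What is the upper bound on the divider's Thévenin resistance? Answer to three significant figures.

R_th ≤ 133 Ω

Loading drop = R_th/(R_th + R_L) ≤ 0.0570, so R_th ≤ R_L · ε/(1−ε) = 2.20 kΩ × 0.0570/0.9430 = 133 Ω.
(Any R1, R2 with R2/(R1+R2) = 0.624 and R1‖R2 ≤ 133 Ω will meet the spec.)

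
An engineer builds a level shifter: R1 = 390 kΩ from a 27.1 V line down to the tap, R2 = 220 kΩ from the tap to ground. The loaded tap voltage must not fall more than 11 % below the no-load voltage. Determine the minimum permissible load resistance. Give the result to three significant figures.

Output resistance R_th = R1‖R2 = (390 × 220)/610.0 = 140.7 kΩ.
The fractional drop is R_th/(R_th + R_L); requiring this ≤ 0.110 gives R_L ≥ R_th(1/0.110 − 1) = 140.7 × 8.091 = 1.14 MΩ.

R_L(min) ≈ 1.14 MΩ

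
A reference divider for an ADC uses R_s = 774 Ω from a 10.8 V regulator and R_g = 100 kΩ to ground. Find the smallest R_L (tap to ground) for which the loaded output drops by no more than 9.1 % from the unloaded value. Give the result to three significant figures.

Output resistance R_th = R_s‖R_g = (774 × 100000)/100800 = 768.1 Ω.
The fractional drop is R_th/(R_th + R_L); requiring this ≤ 0.0910 gives R_L ≥ R_th(1/0.0910 − 1) = 768.1 × 9.989 = 7.67 kΩ.

R_L(min) ≈ 7.67 kΩ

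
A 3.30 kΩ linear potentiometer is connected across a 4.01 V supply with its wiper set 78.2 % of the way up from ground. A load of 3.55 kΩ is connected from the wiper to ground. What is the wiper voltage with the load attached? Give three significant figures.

V ≈ 2.71 V

The wiper splits the pot into (1−α)R = 719.4 Ω above and αR = 2581 Ω below.
Lower section ‖ load = 1494 Ω.
V_wiper = 4.01 × 1494/(719.4 + 1494) = 2.71 V.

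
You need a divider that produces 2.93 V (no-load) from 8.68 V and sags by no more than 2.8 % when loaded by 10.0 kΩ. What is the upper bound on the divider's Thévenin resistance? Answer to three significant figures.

R_th ≤ 288 Ω

Loading drop = R_th/(R_th + R_L) ≤ 0.0280, so R_th ≤ R_L · ε/(1−ε) = 10.0 kΩ × 0.0280/0.9720 = 288 Ω.
(Any R1, R2 with R2/(R1+R2) = 0.338 and R1‖R2 ≤ 288 Ω will meet the spec.)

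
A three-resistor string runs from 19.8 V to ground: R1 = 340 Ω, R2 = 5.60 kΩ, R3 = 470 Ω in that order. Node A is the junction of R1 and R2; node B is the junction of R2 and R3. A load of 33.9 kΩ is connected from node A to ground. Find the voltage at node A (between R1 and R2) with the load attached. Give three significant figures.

Below node A the series string R2+R3 = 6070 Ω sits in parallel with the 33900 Ω load: 5148 Ω.
V_A = 19.8 × 5148/(340 + 5148) = 18.6 V.

V ≈ 18.6 V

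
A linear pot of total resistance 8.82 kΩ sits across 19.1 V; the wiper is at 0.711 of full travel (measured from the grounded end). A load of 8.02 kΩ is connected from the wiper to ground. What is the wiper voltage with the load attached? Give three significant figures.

V ≈ 11.1 V

The wiper splits the pot into (1−α)R = 2.549 kΩ above and αR = 6.271 kΩ below.
Lower section ‖ load = 3.519 kΩ.
V_wiper = 19.1 × 3.519/(2.549 + 3.519) = 11.1 V.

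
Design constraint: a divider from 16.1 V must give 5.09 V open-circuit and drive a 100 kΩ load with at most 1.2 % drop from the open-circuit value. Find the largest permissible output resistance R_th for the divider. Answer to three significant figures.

R_th ≤ 1.21 kΩ

Loading drop = R_th/(R_th + R_L) ≤ 0.0120, so R_th ≤ R_L · ε/(1−ε) = 100 kΩ × 0.0120/0.9880 = 1.21 kΩ.
(Any R1, R2 with R2/(R1+R2) = 0.316 and R1‖R2 ≤ 1.21 kΩ will meet the spec.)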